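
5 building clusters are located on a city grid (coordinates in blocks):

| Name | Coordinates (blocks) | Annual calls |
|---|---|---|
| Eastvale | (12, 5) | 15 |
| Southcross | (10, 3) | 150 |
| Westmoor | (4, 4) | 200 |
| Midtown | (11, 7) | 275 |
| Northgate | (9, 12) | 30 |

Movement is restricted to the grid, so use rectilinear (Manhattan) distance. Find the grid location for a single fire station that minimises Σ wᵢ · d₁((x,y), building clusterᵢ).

(10, 4)

Manhattan distance separates: Σwᵢ(|x−xᵢ|+|y−yᵢ|) = Σwᵢ|x−xᵢ| + Σwᵢ|y−yᵢ|, so x and y are optimised independently as 1-D weighted medians.
Total weight W = 670; half = 335.
x-coordinate, sorted with cumulative weight:
  x=4 (Westmoor, w=200) cum 200
  x=9 (Northgate, w=30) cum 230
  x=10 (Southcross, w=150) cum 380  ← median
  x=11 (Midtown, w=275) cum 655
  x=12 (Eastvale, w=15) cum 670
⇒ x* = 10
y-coordinate, sorted with cumulative weight:
  y=3 (Southcross, w=150) cum 150
  y=4 (Westmoor, w=200) cum 350  ← median
  y=5 (Eastvale, w=15) cum 365
  y=7 (Midtown, w=275) cum 640
  y=12 (Northgate, w=30) cum 670
⇒ y* = 4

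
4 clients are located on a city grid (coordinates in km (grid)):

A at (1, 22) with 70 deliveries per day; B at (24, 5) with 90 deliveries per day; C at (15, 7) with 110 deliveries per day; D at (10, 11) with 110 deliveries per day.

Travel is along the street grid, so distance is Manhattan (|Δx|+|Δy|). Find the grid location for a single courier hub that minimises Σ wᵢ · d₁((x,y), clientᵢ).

Manhattan distance separates: Σwᵢ(|x−xᵢ|+|y−yᵢ|) = Σwᵢ|x−xᵢ| + Σwᵢ|y−yᵢ|, so x and y are optimised independently as 1-D weighted medians.
Total weight W = 380; half = 190.
x-coordinate, sorted with cumulative weight:
  x=1 (A, w=70) cum 70
  x=10 (D, w=110) cum 180
  x=15 (C, w=110) cum 290  ← median
  x=24 (B, w=90) cum 380
⇒ x* = 15
y-coordinate, sorted with cumulative weight:
  y=5 (B, w=90) cum 90
  y=7 (C, w=110) cum 200  ← median
  y=11 (D, w=110) cum 310
  y=22 (A, w=70) cum 380
⇒ y* = 7

(15, 7)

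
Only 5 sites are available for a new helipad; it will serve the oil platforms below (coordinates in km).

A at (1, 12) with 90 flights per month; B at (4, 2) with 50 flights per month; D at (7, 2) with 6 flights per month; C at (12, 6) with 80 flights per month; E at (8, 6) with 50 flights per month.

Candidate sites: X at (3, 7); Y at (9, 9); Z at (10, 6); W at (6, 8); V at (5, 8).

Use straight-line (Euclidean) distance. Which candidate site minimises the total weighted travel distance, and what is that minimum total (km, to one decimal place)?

W, total 1576.4 km

Total weighted distance at each candidate:
  X (3, 7): total = 1757.4
  Y (9, 9): total = 1740.3
  Z (10, 6): total = 1624.1
  W (6, 8): total = 1576.4
  V (5, 8): total = 1613.9
Minimum is at W with total 1576.4 km.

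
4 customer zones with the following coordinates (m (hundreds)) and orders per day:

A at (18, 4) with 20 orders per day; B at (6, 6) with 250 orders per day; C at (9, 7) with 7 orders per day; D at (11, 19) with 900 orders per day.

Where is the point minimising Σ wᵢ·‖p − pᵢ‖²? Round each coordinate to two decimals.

(10.05, 15.91)

The minimiser of Σwᵢ‖p−pᵢ‖² is the weighted centroid p* = (Σwᵢpᵢ)/(Σwᵢ).
Σwᵢ = 1177.
Σwᵢxᵢ = 20·18 + 250·6 + 7·9 + 900·11 = 11823.
Σwᵢyᵢ = 20·4 + 250·6 + 7·7 + 900·19 = 18729.
x* = 11823/1177 = 10.05, y* = 18729/1177 = 15.91.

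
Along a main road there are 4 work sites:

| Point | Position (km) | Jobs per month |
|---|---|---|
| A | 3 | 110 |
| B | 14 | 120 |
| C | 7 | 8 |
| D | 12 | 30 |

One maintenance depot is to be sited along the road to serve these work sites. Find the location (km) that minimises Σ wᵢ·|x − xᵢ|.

x = 12

For a sum of weighted absolute distances on a line, the optimum is the weighted median (not the mean). Total weight W = 268; half-weight = 134.
Sort by position and accumulate weight:
  km 3 (A, w=110) → cum 110
  km 7 (C, w=8) → cum 118
  km 12 (D, w=30) → cum 148  ≥ 134 → median here
  km 14 (B, w=120) → cum 268
Optimal location: km 12.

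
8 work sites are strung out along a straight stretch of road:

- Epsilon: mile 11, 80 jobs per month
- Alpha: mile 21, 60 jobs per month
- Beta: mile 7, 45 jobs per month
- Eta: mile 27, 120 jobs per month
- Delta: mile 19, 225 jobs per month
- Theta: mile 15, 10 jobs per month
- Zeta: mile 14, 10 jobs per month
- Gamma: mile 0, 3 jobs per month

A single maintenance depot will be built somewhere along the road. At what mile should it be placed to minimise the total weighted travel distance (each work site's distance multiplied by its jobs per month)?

x = 19

For a sum of weighted absolute distances on a line, the optimum is the weighted median (not the mean). Total weight W = 553; half-weight = 276.5.
Sort by position and accumulate weight:
  mile 0 (Gamma, w=3) → cum 3
  mile 7 (Beta, w=45) → cum 48
  mile 11 (Epsilon, w=80) → cum 128
  mile 14 (Zeta, w=10) → cum 138
  mile 15 (Theta, w=10) → cum 148
  mile 19 (Delta, w=225) → cum 373  ≥ 276.5 → median here
  mile 21 (Alpha, w=60) → cum 433
  mile 27 (Eta, w=120) → cum 553
Optimal location: mile 19.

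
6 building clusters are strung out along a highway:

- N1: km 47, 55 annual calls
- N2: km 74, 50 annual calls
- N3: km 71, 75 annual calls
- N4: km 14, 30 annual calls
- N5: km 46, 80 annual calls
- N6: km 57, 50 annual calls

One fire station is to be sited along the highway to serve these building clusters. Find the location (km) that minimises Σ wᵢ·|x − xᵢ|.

x = 57

For a sum of weighted absolute distances on a line, the optimum is the weighted median (not the mean). Total weight W = 340; half-weight = 170.
Sort by position and accumulate weight:
  km 14 (N4, w=30) → cum 30
  km 46 (N5, w=80) → cum 110
  km 47 (N1, w=55) → cum 165
  km 57 (N6, w=50) → cum 215  ≥ 170 → median here
  km 71 (N3, w=75) → cum 290
  km 74 (N2, w=50) → cum 340
Optimal location: km 57.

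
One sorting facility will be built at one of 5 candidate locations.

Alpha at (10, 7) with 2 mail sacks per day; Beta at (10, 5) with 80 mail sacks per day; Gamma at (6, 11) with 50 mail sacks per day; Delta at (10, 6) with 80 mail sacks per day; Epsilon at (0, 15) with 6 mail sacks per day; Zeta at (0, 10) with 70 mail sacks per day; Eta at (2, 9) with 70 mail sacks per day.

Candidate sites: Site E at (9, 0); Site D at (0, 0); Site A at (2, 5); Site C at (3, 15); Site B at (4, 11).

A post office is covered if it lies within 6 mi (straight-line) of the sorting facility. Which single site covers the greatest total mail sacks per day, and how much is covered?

Coverage radius r = 6 mi; a point is covered iff (Δx)²+(Δy)² ≤ 6² = 36.
  Site E (9, 0): covers {Beta} → 80
  Site D (0, 0): covers {none} → 0
  Site A (2, 5): covers {Zeta, Eta} → 140
  Site C (3, 15): covers {Gamma, Epsilon, Zeta} → 126
  Site B (4, 11): covers {Gamma, Epsilon, Zeta, Eta} → 196
Maximum coverage at Site B: 196 mail sacks per day.

Site B, covering 196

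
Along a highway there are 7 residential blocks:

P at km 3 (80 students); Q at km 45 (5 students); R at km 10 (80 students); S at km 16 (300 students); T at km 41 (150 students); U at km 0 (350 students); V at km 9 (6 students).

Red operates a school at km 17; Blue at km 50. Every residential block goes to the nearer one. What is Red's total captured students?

The indifferent point is the midpoint (17+50)/2 = 33.5; residential blocks left of it (closer to Red at 17) go to Red, those right go to Blue.
  U at 0 (w=350) → Red
  P at 3 (w=80) → Red
  V at 9 (w=6) → Red
  R at 10 (w=80) → Red
  S at 16 (w=300) → Red
  T at 41 (w=150) → Blue
  Q at 45 (w=5) → Blue
Red captures 816; Blue captures 155.

816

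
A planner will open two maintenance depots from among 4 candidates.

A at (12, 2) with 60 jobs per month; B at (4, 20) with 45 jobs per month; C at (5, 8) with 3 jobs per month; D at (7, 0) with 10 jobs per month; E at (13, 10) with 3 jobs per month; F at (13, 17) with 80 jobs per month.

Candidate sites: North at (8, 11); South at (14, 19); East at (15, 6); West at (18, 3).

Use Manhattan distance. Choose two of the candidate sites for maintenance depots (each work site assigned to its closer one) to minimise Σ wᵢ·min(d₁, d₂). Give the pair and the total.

{South, East}, total 1349

Evaluate every pair (each demand assigned to the nearer of the two):
  {South, East}: total = 1349
  {South, West}: total = 1379
  {North, South}: total = 1671
  {North, East}: total = 2041
  {North, West}: total = 2041
  {East, West}: total = 2779
Best pair: {South, East} with total 1349.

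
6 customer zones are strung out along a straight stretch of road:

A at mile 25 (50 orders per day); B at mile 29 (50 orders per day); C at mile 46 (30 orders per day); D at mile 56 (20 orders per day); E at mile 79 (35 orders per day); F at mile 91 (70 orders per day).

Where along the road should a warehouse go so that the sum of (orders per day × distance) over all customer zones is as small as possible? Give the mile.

For a sum of weighted absolute distances on a line, the optimum is the weighted median (not the mean). Total weight W = 255; half-weight = 127.5.
Sort by position and accumulate weight:
  mile 25 (A, w=50) → cum 50
  mile 29 (B, w=50) → cum 100
  mile 46 (C, w=30) → cum 130  ≥ 127.5 → median here
  mile 56 (D, w=20) → cum 150
  mile 79 (E, w=35) → cum 185
  mile 91 (F, w=70) → cum 255
Optimal location: mile 46.

x = 46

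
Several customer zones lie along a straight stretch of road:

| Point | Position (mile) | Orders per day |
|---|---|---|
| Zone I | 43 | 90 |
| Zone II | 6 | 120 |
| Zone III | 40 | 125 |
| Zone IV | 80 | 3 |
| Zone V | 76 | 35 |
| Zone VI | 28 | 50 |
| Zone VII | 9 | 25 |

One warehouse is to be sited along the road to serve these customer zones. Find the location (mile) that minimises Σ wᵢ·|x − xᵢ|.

x = 40

For a sum of weighted absolute distances on a line, the optimum is the weighted median (not the mean). Total weight W = 448; half-weight = 224.
Sort by position and accumulate weight:
  mile 6 (Zone II, w=120) → cum 120
  mile 9 (Zone VII, w=25) → cum 145
  mile 28 (Zone VI, w=50) → cum 195
  mile 40 (Zone III, w=125) → cum 320  ≥ 224 → median here
  mile 43 (Zone I, w=90) → cum 410
  mile 76 (Zone V, w=35) → cum 445
  mile 80 (Zone IV, w=3) → cum 448
Optimal location: mile 40.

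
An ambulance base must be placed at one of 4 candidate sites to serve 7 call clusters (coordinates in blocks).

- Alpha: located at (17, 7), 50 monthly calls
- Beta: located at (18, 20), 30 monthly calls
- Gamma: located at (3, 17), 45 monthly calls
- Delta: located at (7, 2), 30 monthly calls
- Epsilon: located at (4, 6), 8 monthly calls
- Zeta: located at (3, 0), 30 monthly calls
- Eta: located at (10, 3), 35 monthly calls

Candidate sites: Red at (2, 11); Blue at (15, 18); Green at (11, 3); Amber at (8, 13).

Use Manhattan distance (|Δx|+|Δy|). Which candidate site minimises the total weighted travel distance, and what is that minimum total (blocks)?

Total weighted distance at each candidate:
  Red (2, 11): total = 3411
  Blue (15, 18): total = 3889
  Green (11, 3): total = 2805
  Amber (8, 13): total = 3073
Minimum is at Green with total 2805 blocks.

Green, total 2805 blocks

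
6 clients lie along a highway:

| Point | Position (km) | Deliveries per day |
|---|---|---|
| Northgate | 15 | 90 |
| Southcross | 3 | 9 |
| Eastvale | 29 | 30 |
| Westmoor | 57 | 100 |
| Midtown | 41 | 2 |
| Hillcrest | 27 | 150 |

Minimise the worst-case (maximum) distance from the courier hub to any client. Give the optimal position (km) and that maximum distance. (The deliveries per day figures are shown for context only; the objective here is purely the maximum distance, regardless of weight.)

The 1-center on a line is the midpoint of the two extreme points: leftmost at 3, rightmost at 57.
Optimal location = (3 + 57)/2 = 30; maximum distance = (57 − 3)/2 = 27.

location 30, max distance 27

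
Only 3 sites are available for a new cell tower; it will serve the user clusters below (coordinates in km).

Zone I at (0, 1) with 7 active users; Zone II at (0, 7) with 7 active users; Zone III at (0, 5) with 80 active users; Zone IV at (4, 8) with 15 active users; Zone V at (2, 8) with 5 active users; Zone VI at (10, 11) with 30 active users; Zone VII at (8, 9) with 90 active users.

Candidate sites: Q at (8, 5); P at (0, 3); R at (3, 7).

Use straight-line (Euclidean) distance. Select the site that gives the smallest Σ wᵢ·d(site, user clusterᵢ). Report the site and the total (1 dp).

R, total 1111.2 km

Total weighted distance at each candidate:
  Q (8, 5): total = 1418.6
  P (0, 3): total = 1609.2
  R (3, 7): total = 1111.2
Minimum is at R with total 1111.2 km.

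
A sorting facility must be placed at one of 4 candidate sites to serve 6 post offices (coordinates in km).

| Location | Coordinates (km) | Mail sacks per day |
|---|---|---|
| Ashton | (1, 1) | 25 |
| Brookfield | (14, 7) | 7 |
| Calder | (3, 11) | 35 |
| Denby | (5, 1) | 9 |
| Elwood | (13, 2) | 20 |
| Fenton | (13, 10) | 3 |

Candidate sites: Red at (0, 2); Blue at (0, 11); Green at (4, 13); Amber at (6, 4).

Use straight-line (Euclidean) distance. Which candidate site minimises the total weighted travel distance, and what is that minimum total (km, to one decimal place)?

Amber, total 673.9 km

Total weighted distance at each candidate:
  Red (0, 2): total = 823.1
  Blue (0, 11): total = 914.1
  Green (4, 13): total = 890.2
  Amber (6, 4): total = 673.9
Minimum is at Amber with total 673.9 km.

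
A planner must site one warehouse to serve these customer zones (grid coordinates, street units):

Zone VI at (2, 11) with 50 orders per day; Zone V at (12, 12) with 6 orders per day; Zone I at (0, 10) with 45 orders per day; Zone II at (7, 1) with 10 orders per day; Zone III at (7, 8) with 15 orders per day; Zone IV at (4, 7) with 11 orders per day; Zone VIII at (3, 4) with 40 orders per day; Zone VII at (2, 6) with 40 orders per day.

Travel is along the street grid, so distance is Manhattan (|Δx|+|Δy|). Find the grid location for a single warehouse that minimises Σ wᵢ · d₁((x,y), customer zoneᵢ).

(2, 8)

Manhattan distance separates: Σwᵢ(|x−xᵢ|+|y−yᵢ|) = Σwᵢ|x−xᵢ| + Σwᵢ|y−yᵢ|, so x and y are optimised independently as 1-D weighted medians.
Total weight W = 217; half = 108.5.
x-coordinate, sorted with cumulative weight:
  x=0 (Zone I, w=45) cum 45
  x=2 (Zone VI, w=50) cum 95
  x=2 (Zone VII, w=40) cum 135  ← median
  x=3 (Zone VIII, w=40) cum 175
  x=4 (Zone IV, w=11) cum 186
  x=7 (Zone II, w=10) cum 196
  x=7 (Zone III, w=15) cum 211
  x=12 (Zone V, w=6) cum 217
⇒ x* = 2
y-coordinate, sorted with cumulative weight:
  y=1 (Zone II, w=10) cum 10
  y=4 (Zone VIII, w=40) cum 50
  y=6 (Zone VII, w=40) cum 90
  y=7 (Zone IV, w=11) cum 101
  y=8 (Zone III, w=15) cum 116  ← median
  y=10 (Zone I, w=45) cum 161
  y=11 (Zone VI, w=50) cum 211
  y=12 (Zone V, w=6) cum 217
⇒ y* = 8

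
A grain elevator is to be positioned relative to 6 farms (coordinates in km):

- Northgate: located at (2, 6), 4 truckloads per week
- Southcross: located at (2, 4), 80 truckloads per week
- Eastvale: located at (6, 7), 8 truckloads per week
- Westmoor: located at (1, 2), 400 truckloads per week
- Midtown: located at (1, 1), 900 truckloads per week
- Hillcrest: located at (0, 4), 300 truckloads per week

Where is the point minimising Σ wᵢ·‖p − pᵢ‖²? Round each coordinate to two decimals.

The minimiser of Σwᵢ‖p−pᵢ‖² is the weighted centroid p* = (Σwᵢpᵢ)/(Σwᵢ).
Σwᵢ = 1692.
Σwᵢxᵢ = 4·2 + 80·2 + 8·6 + 400·1 + 900·1 + 300·0 = 1516.
Σwᵢyᵢ = 4·6 + 80·4 + 8·7 + 400·2 + 900·1 + 300·4 = 3300.
x* = 1516/1692 = 0.90, y* = 3300/1692 = 1.95.

(0.90, 1.95)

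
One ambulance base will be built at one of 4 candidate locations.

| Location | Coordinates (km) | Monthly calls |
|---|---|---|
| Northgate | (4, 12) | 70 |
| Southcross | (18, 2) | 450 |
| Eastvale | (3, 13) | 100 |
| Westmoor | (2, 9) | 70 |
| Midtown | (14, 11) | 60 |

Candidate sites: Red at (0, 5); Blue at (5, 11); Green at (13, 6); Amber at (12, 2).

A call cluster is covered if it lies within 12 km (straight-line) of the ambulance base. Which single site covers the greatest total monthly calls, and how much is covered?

Green, covering 650

Coverage radius r = 12 km; a point is covered iff (Δx)²+(Δy)² ≤ 12² = 144.
  Red (0, 5): covers {Northgate, Eastvale, Westmoor} → 240
  Blue (5, 11): covers {Northgate, Eastvale, Westmoor, Midtown} → 300
  Green (13, 6): covers {Northgate, Southcross, Westmoor, Midtown} → 650
  Amber (12, 2): covers {Southcross, Midtown} → 510
Maximum coverage at Green: 650 monthly calls.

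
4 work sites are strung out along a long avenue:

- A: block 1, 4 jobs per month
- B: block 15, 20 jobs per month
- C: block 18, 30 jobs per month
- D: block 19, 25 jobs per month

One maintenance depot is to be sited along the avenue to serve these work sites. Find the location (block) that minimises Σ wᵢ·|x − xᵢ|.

For a sum of weighted absolute distances on a line, the optimum is the weighted median (not the mean). Total weight W = 79; half-weight = 39.5.
Sort by position and accumulate weight:
  block 1 (A, w=4) → cum 4
  block 15 (B, w=20) → cum 24
  block 18 (C, w=30) → cum 54  ≥ 39.5 → median here
  block 19 (D, w=25) → cum 79
Optimal location: block 18.

x = 18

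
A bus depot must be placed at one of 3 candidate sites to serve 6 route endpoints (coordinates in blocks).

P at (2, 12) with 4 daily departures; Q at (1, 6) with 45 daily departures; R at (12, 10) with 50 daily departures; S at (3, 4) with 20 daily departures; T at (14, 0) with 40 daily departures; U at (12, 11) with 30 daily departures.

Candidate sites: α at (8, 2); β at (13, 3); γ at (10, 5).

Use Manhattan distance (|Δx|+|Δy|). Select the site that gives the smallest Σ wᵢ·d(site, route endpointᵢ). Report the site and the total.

γ, total 1620 blocks

Total weighted distance at each candidate:
  α (8, 2): total = 2009
  β (13, 3): total = 1805
  γ (10, 5): total = 1620
Minimum is at γ with total 1620 blocks.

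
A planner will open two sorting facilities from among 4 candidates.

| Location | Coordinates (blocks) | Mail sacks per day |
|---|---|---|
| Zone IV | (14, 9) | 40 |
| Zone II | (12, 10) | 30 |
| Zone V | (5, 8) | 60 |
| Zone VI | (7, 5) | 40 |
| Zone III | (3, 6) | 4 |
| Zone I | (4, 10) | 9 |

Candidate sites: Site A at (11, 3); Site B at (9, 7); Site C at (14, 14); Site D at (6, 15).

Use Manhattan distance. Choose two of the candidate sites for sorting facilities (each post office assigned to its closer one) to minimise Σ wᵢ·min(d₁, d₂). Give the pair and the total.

{Site B, Site C}, total 940

Evaluate every pair (each demand assigned to the nearer of the two):
  {Site B, Site C}: total = 940
  {Site B, Site D}: total = 1011
  {Site A, Site B}: total = 1020
  {Site C, Site D}: total = 1411
  {Site A, Site D}: total = 1427
  {Site A, Site C}: total = 1450
Best pair: {Site B, Site C} with total 940.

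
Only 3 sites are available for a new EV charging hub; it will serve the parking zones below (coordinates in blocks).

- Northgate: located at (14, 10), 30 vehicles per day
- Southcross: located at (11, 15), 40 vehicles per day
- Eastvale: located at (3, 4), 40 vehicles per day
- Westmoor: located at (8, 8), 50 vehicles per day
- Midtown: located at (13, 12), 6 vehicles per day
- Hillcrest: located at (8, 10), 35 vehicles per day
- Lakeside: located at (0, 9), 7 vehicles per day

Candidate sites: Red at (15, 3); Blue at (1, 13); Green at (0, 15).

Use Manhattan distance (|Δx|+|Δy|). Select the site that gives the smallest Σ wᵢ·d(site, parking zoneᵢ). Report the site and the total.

Blue, total 2463 blocks

Total weighted distance at each candidate:
  Red (15, 3): total = 2703
  Blue (1, 13): total = 2463
  Green (0, 15): total = 2913
Minimum is at Blue with total 2463 blocks.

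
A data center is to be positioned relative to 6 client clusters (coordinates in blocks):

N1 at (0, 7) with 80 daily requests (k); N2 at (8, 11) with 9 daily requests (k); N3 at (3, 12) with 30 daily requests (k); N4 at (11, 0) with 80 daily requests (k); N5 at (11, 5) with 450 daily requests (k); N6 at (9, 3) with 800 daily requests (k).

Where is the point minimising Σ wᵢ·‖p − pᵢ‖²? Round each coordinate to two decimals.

The minimiser of Σwᵢ‖p−pᵢ‖² is the weighted centroid p* = (Σwᵢpᵢ)/(Σwᵢ).
Σwᵢ = 1449.
Σwᵢxᵢ = 80·0 + 9·8 + 30·3 + 80·11 + 450·11 + 800·9 = 13192.
Σwᵢyᵢ = 80·7 + 9·11 + 30·12 + 80·0 + 450·5 + 800·3 = 5669.
x* = 13192/1449 = 9.10, y* = 5669/1449 = 3.91.

(9.10, 3.91)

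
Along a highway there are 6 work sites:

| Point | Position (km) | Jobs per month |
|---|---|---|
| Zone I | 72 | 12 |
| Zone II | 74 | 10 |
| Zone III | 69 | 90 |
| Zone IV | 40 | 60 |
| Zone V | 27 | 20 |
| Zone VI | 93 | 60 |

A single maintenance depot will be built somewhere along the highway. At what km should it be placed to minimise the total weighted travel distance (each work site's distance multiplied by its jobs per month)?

For a sum of weighted absolute distances on a line, the optimum is the weighted median (not the mean). Total weight W = 252; half-weight = 126.
Sort by position and accumulate weight:
  km 27 (Zone V, w=20) → cum 20
  km 40 (Zone IV, w=60) → cum 80
  km 69 (Zone III, w=90) → cum 170  ≥ 126 → median here
  km 72 (Zone I, w=12) → cum 182
  km 74 (Zone II, w=10) → cum 192
  km 93 (Zone VI, w=60) → cum 252
Optimal location: km 69.

x = 69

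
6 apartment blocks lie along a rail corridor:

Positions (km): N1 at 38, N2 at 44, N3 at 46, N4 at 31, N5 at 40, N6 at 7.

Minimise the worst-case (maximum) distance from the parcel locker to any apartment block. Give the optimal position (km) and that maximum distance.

The 1-center on a line is the midpoint of the two extreme points: leftmost at 7, rightmost at 46.
Optimal location = (7 + 46)/2 = 26.5; maximum distance = (46 − 7)/2 = 19.5.

location 26.5, max distance 19.5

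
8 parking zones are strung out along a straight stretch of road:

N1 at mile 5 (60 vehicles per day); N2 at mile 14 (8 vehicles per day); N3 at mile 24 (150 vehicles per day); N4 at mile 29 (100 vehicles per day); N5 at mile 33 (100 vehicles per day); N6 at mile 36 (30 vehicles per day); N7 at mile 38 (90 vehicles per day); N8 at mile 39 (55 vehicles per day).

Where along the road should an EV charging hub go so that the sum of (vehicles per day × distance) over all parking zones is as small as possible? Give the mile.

x = 29

For a sum of weighted absolute distances on a line, the optimum is the weighted median (not the mean). Total weight W = 593; half-weight = 296.5.
Sort by position and accumulate weight:
  mile 5 (N1, w=60) → cum 60
  mile 14 (N2, w=8) → cum 68
  mile 24 (N3, w=150) → cum 218
  mile 29 (N4, w=100) → cum 318  ≥ 296.5 → median here
  mile 33 (N5, w=100) → cum 418
  mile 36 (N6, w=30) → cum 448
  mile 38 (N7, w=90) → cum 538
  mile 39 (N8, w=55) → cum 593
Optimal location: mile 29.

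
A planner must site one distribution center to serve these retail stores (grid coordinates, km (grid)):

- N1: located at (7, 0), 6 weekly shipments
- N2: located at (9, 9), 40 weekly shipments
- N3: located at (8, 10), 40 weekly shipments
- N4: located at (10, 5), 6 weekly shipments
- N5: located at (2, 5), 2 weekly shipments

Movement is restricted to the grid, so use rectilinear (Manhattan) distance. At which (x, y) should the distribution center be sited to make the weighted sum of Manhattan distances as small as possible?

Manhattan distance separates: Σwᵢ(|x−xᵢ|+|y−yᵢ|) = Σwᵢ|x−xᵢ| + Σwᵢ|y−yᵢ|, so x and y are optimised independently as 1-D weighted medians.
Total weight W = 94; half = 47.
x-coordinate, sorted with cumulative weight:
  x=2 (N5, w=2) cum 2
  x=7 (N1, w=6) cum 8
  x=8 (N3, w=40) cum 48  ← median
  x=9 (N2, w=40) cum 88
  x=10 (N4, w=6) cum 94
⇒ x* = 8
y-coordinate, sorted with cumulative weight:
  y=0 (N1, w=6) cum 6
  y=5 (N4, w=6) cum 12
  y=5 (N5, w=2) cum 14
  y=9 (N2, w=40) cum 54  ← median
  y=10 (N3, w=40) cum 94
⇒ y* = 9

(8, 9)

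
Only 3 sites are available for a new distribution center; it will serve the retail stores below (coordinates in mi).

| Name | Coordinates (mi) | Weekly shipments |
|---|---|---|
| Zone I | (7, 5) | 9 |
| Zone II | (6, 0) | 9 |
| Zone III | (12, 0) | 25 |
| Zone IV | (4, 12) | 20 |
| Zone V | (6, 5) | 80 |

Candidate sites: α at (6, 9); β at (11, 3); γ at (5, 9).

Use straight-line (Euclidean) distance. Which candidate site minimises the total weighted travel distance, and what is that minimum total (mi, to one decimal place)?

α, total 780.6 mi

Total weighted distance at each candidate:
  α (6, 9): total = 780.6
  β (11, 3): total = 830.6
  γ (5, 9): total = 799.9
Minimum is at α with total 780.6 mi.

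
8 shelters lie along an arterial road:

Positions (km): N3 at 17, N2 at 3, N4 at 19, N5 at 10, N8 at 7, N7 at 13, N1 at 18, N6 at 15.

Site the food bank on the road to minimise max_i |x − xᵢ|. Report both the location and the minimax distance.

location 11, max distance 8

The 1-center on a line is the midpoint of the two extreme points: leftmost at 3, rightmost at 19.
Optimal location = (3 + 19)/2 = 11; maximum distance = (19 − 3)/2 = 8.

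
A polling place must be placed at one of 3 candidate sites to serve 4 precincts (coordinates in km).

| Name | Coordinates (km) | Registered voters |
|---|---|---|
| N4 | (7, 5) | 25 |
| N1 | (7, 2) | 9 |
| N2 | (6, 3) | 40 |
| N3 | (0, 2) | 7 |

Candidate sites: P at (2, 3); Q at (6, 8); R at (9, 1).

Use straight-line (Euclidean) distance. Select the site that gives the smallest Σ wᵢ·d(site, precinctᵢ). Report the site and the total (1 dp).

Total weighted distance at each candidate:
  P (2, 3): total = 356.2
  Q (6, 8): total = 393.2
  R (9, 1): total = 339.5
Minimum is at R with total 339.5 km.

R, total 339.5 km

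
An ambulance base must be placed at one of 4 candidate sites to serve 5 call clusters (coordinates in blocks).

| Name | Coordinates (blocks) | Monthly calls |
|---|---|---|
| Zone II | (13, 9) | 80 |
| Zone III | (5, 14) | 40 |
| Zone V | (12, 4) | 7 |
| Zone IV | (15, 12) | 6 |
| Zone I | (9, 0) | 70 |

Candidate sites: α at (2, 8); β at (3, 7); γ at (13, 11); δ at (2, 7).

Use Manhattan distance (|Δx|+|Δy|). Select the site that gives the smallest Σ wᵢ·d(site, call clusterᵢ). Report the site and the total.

γ, total 1724 blocks

Total weighted distance at each candidate:
  α (2, 8): total = 2570
  β (3, 7): total = 2416
  γ (13, 11): total = 1724
  δ (2, 7): total = 2619
Minimum is at γ with total 1724 blocks.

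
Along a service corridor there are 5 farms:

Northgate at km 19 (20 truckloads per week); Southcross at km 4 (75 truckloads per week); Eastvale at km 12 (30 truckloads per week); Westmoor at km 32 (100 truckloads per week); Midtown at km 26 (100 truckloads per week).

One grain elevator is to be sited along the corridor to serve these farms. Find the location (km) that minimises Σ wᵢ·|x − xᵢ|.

For a sum of weighted absolute distances on a line, the optimum is the weighted median (not the mean). Total weight W = 325; half-weight = 162.5.
Sort by position and accumulate weight:
  km 4 (Southcross, w=75) → cum 75
  km 12 (Eastvale, w=30) → cum 105
  km 19 (Northgate, w=20) → cum 125
  km 26 (Midtown, w=100) → cum 225  ≥ 162.5 → median here
  km 32 (Westmoor, w=100) → cum 325
Optimal location: km 26.

x = 26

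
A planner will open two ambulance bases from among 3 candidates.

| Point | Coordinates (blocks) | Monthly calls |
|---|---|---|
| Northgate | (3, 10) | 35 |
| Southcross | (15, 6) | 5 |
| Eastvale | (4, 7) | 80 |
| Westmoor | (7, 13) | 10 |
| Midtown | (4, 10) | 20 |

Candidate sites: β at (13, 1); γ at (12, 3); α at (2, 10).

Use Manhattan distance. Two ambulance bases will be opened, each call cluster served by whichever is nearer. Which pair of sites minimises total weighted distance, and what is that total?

{γ, α}, total 585

Evaluate every pair (each demand assigned to the nearer of the two):
  {γ, α}: total = 585
  {β, α}: total = 590
  {β, γ}: total = 2000
Best pair: {γ, α} with total 585.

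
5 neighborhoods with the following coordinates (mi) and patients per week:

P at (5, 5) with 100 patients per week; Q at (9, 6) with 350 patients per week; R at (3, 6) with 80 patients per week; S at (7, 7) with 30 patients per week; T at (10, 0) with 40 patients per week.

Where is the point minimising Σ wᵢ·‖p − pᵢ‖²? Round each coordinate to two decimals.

The minimiser of Σwᵢ‖p−pᵢ‖² is the weighted centroid p* = (Σwᵢpᵢ)/(Σwᵢ).
Σwᵢ = 600.
Σwᵢxᵢ = 100·5 + 350·9 + 80·3 + 30·7 + 40·10 = 4500.
Σwᵢyᵢ = 100·5 + 350·6 + 80·6 + 30·7 + 40·0 = 3290.
x* = 4500/600 = 7.50, y* = 3290/600 = 5.48.

(7.50, 5.48)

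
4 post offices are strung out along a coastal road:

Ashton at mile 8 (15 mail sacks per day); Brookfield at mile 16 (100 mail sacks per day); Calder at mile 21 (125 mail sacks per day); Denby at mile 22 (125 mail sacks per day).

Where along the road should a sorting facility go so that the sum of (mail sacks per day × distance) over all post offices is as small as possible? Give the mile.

For a sum of weighted absolute distances on a line, the optimum is the weighted median (not the mean). Total weight W = 365; half-weight = 182.5.
Sort by position and accumulate weight:
  mile 8 (Ashton, w=15) → cum 15
  mile 16 (Brookfield, w=100) → cum 115
  mile 21 (Calder, w=125) → cum 240  ≥ 182.5 → median here
  mile 22 (Denby, w=125) → cum 365
Optimal location: mile 21.

x = 21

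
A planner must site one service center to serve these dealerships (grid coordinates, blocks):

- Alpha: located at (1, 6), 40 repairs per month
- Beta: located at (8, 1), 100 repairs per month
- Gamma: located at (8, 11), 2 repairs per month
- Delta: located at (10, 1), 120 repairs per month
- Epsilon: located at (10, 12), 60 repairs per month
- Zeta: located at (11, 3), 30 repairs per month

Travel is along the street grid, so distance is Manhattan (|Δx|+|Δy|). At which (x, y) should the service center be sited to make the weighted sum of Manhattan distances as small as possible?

Manhattan distance separates: Σwᵢ(|x−xᵢ|+|y−yᵢ|) = Σwᵢ|x−xᵢ| + Σwᵢ|y−yᵢ|, so x and y are optimised independently as 1-D weighted medians.
Total weight W = 352; half = 176.
x-coordinate, sorted with cumulative weight:
  x=1 (Alpha, w=40) cum 40
  x=8 (Beta, w=100) cum 140
  x=8 (Gamma, w=2) cum 142
  x=10 (Delta, w=120) cum 262  ← median
  x=10 (Epsilon, w=60) cum 322
  x=11 (Zeta, w=30) cum 352
⇒ x* = 10
y-coordinate, sorted with cumulative weight:
  y=1 (Beta, w=100) cum 100
  y=1 (Delta, w=120) cum 220  ← median
  y=3 (Zeta, w=30) cum 250
  y=6 (Alpha, w=40) cum 290
  y=11 (Gamma, w=2) cum 292
  y=12 (Epsilon, w=60) cum 352
⇒ y* = 1

(10, 1)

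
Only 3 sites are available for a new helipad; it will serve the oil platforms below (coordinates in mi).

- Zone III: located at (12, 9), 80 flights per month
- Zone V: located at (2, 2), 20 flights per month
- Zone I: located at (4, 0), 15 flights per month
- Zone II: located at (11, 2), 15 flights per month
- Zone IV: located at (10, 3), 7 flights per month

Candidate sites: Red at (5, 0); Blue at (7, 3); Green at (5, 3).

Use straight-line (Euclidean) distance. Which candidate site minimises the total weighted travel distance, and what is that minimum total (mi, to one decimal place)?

Blue, total 873.3 mi

Total weighted distance at each candidate:
  Red (5, 0): total = 1134.9
  Blue (7, 3): total = 873.3
  Green (5, 3): total = 974.5
Minimum is at Blue with total 873.3 mi.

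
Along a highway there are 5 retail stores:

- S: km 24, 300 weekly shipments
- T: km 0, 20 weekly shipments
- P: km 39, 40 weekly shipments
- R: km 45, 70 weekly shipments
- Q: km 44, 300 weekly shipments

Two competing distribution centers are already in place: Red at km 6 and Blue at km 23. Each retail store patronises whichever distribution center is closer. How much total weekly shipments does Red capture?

The indifferent point is the midpoint (6+23)/2 = 14.5; retail stores left of it (closer to Red at 6) go to Red, those right go to Blue.
  T at 0 (w=20) → Red
  S at 24 (w=300) → Blue
  P at 39 (w=40) → Blue
  Q at 44 (w=300) → Blue
  R at 45 (w=70) → Blue
Red captures 20; Blue captures 710.

20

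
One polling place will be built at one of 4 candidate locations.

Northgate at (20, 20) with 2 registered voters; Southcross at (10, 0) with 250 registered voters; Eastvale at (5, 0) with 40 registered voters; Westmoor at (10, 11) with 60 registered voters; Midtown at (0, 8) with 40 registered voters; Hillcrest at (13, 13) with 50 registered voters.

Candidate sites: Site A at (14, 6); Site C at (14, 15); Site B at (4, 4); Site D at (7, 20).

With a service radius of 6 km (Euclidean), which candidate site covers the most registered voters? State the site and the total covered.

Coverage radius r = 6 km; a point is covered iff (Δx)²+(Δy)² ≤ 6² = 36.
  Site A (14, 6): covers {none} → 0
  Site C (14, 15): covers {Westmoor, Hillcrest} → 110
  Site B (4, 4): covers {Eastvale, Midtown} → 80
  Site D (7, 20): covers {none} → 0
Maximum coverage at Site C: 110 registered voters.

Site C, covering 110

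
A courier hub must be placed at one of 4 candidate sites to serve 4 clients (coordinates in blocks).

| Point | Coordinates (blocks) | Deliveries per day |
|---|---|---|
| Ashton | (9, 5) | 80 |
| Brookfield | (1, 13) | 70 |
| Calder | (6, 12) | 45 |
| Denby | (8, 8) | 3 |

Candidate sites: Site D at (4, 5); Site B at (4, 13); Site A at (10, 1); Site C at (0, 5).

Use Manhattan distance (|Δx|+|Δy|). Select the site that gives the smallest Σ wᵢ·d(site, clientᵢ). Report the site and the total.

Total weighted distance at each candidate:
  Site D (4, 5): total = 1596
  Site B (4, 13): total = 1412
  Site A (10, 1): total = 2572
  Site C (0, 5): total = 1968
Minimum is at Site B with total 1412 blocks.

Site B, total 1412 blocks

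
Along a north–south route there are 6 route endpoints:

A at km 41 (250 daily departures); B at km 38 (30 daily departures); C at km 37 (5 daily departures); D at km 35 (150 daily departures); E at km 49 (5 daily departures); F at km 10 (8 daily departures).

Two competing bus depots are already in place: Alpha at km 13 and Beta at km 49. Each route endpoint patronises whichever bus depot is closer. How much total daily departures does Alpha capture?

The indifferent point is the midpoint (13+49)/2 = 31; route endpoints left of it (closer to Alpha at 13) go to Alpha, those right go to Beta.
  F at 10 (w=8) → Alpha
  D at 35 (w=150) → Beta
  C at 37 (w=5) → Beta
  B at 38 (w=30) → Beta
  A at 41 (w=250) → Beta
  E at 49 (w=5) → Beta
Alpha captures 8; Beta captures 440.

8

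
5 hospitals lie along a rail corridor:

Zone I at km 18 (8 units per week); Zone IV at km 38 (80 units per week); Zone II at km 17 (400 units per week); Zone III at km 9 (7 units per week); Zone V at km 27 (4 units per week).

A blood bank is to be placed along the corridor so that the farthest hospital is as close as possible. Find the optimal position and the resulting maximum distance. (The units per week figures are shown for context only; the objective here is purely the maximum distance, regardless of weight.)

location 23.5, max distance 14.5

The 1-center on a line is the midpoint of the two extreme points: leftmost at 9, rightmost at 38.
Optimal location = (9 + 38)/2 = 23.5; maximum distance = (38 − 9)/2 = 14.5.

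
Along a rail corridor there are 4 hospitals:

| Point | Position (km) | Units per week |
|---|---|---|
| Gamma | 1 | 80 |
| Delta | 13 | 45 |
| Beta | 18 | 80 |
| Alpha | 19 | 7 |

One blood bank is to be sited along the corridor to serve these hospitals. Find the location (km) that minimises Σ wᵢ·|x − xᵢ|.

For a sum of weighted absolute distances on a line, the optimum is the weighted median (not the mean). Total weight W = 212; half-weight = 106.
Sort by position and accumulate weight:
  km 1 (Gamma, w=80) → cum 80
  km 13 (Delta, w=45) → cum 125  ≥ 106 → median here
  km 18 (Beta, w=80) → cum 205
  km 19 (Alpha, w=7) → cum 212
Optimal location: km 13.

x = 13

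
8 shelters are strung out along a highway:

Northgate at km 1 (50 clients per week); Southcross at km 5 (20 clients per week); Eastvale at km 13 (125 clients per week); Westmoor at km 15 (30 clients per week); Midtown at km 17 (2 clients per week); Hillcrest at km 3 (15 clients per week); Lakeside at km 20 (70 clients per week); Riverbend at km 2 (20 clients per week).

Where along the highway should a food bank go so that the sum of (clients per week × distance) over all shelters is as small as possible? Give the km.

x = 13

For a sum of weighted absolute distances on a line, the optimum is the weighted median (not the mean). Total weight W = 332; half-weight = 166.
Sort by position and accumulate weight:
  km 1 (Northgate, w=50) → cum 50
  km 2 (Riverbend, w=20) → cum 70
  km 3 (Hillcrest, w=15) → cum 85
  km 5 (Southcross, w=20) → cum 105
  km 13 (Eastvale, w=125) → cum 230  ≥ 166 → median here
  km 15 (Westmoor, w=30) → cum 260
  km 17 (Midtown, w=2) → cum 262
  km 20 (Lakeside, w=70) → cum 332
Optimal location: km 13.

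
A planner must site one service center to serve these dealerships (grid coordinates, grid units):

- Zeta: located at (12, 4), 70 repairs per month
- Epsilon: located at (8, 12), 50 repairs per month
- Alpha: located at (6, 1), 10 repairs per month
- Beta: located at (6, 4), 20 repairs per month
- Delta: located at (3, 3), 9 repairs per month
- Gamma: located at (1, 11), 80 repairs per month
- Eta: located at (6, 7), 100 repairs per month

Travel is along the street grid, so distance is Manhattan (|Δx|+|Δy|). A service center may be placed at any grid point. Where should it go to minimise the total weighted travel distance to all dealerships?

(6, 7)

Manhattan distance separates: Σwᵢ(|x−xᵢ|+|y−yᵢ|) = Σwᵢ|x−xᵢ| + Σwᵢ|y−yᵢ|, so x and y are optimised independently as 1-D weighted medians.
Total weight W = 339; half = 169.5.
x-coordinate, sorted with cumulative weight:
  x=1 (Gamma, w=80) cum 80
  x=3 (Delta, w=9) cum 89
  x=6 (Alpha, w=10) cum 99
  x=6 (Beta, w=20) cum 119
  x=6 (Eta, w=100) cum 219  ← median
  x=8 (Epsilon, w=50) cum 269
  x=12 (Zeta, w=70) cum 339
⇒ x* = 6
y-coordinate, sorted with cumulative weight:
  y=1 (Alpha, w=10) cum 10
  y=3 (Delta, w=9) cum 19
  y=4 (Zeta, w=70) cum 89
  y=4 (Beta, w=20) cum 109
  y=7 (Eta, w=100) cum 209  ← median
  y=11 (Gamma, w=80) cum 289
  y=12 (Epsilon, w=50) cum 339
⇒ y* = 7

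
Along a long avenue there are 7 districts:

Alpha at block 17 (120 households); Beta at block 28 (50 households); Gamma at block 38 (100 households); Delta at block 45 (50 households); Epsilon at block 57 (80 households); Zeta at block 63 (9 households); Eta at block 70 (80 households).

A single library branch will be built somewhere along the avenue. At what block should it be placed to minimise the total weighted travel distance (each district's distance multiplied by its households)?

x = 38

For a sum of weighted absolute distances on a line, the optimum is the weighted median (not the mean). Total weight W = 489; half-weight = 244.5.
Sort by position and accumulate weight:
  block 17 (Alpha, w=120) → cum 120
  block 28 (Beta, w=50) → cum 170
  block 38 (Gamma, w=100) → cum 270  ≥ 244.5 → median here
  block 45 (Delta, w=50) → cum 320
  block 57 (Epsilon, w=80) → cum 400
  block 63 (Zeta, w=9) → cum 409
  block 70 (Eta, w=80) → cum 489
Optimal location: block 38.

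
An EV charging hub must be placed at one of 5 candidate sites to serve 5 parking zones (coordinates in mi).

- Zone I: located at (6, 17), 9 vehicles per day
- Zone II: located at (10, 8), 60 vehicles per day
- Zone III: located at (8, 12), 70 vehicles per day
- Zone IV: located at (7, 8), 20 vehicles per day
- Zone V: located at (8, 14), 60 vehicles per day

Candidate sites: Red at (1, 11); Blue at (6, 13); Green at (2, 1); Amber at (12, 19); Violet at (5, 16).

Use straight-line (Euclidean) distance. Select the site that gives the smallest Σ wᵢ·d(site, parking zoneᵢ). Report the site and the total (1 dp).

Total weighted distance at each candidate:
  Red (1, 11): total = 1725.6
  Blue (6, 13): total = 812.9
  Green (2, 1): total = 2694.5
  Amber (12, 19): total = 1917.9
  Violet (5, 16): total = 1310.0
Minimum is at Blue with total 812.9 mi.

Blue, total 812.9 mi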